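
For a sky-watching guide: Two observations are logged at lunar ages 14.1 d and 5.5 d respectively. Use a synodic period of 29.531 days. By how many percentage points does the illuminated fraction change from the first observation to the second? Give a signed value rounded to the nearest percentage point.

First observation: θ = 360°·14.1/29.531 = 171.9°, so f = 0.995.
Second observation: θ = 67.0°, f = 0.305.
Δf = 0.305 − 0.995 = -0.690, i.e. -69 pp.

-69 pp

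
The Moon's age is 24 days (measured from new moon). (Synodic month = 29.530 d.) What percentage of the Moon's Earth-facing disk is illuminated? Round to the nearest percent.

31%

The Moon has covered 24/29.530 of its cycle, so θ ≈ 360° × 24/29.530 = 292.6°.
Illuminated fraction = (1 − cos 292.6°)/2 = (1 − 0.384)/2 ≈ 0.308, so 31%.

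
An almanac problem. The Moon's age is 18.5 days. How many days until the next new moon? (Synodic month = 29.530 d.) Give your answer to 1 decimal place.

11.0 days

One full lunation from the last new moon is 29.530 d; remaining = 29.530 − 18.5 = 11.030 d.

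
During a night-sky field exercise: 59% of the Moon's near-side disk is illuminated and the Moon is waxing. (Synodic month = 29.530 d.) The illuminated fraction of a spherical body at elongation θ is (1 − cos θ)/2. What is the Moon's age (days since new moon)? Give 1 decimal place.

8.2 days

cos θ = 1 − 2f = -0.180, giving a principal value of 100.4°.
Before full moon the principal value applies: θ = 100.4°.
Age = 29.530 × 100.4°/360° ≈ 8.23 days.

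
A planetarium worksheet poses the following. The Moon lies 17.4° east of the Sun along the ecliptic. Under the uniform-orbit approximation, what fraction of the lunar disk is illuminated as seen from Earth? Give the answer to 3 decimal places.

0.023

cos 17.4° = 0.954, so f = (1 − 0.954)/2 = 0.023.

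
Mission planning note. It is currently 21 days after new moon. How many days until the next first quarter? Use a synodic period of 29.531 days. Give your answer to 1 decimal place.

15.9 days

First quarter is 0.25 of the way through the cycle: age 0.25 × 29.531 = 7.383 d.
This lunation's first quarter (7.383 d) has passed, so add one period: 36.914 − 21 = 15.914 days.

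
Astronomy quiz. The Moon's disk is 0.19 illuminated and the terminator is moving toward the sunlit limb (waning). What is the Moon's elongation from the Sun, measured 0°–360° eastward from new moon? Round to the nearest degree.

308°

From f = (1 − cos θ)/2: cos θ = 1 − 2×0.19 = 0.620; arccos → 51.7°.
A waning Moon lies in 180°–360°, so θ = 360° − 51.7° = 308.3°.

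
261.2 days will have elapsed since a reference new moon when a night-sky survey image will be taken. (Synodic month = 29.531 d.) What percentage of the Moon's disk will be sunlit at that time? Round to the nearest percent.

261.2 d spans 8 complete synodic months (8 × 29.531 = 236.25 d) plus 24.95 d.
Phase angle: θ = 360°·(24.95 d)/(29.531 d) = 304.2°.
cos 304.2° = 0.562, so f = (1 − 0.562)/2 = 0.219, so 22%.

22%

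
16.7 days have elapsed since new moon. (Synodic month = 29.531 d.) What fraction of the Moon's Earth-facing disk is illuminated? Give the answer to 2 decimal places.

The Moon has covered 16.7/29.531 of its cycle, so θ ≈ 360° × 16.7/29.531 = 203.6°.
cos 203.6° = (-0.916), so f = (1 − (-0.916))/2 = 0.958.

0.96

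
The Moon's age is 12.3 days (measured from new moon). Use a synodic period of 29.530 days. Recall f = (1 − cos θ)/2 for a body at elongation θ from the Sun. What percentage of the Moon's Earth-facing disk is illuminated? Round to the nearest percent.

The Moon has covered 12.3/29.530 of its cycle, so θ ≈ 360° × 12.3/29.530 = 149.9°.
With cos θ = (-0.866), the lit fraction is (1 − (-0.866))/2 ≈ 0.933, so 93%.

93%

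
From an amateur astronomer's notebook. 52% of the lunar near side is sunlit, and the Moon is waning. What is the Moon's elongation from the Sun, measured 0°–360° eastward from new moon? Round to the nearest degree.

From f = (1 − cos θ)/2: cos θ = 1 − 2×0.52 = -0.040; arccos → 92.3°.
Waning ⇒ past full, so θ = 360° − 92.3° = 267.7°.

268°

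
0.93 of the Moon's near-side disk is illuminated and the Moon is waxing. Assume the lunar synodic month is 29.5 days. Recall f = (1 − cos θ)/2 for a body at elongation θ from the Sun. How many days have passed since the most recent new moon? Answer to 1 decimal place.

12.2 days

Invert f = (1 − cos θ)/2 to get cos θ = 1 − 2(0.93) = -0.860, hence θ₀ = arccos -0.860 = 149.3°.
The Moon is waxing (0°–180°), so θ = 149.3° directly.
At 360°/29.5 d per day, 149.3° corresponds to 12.24 days.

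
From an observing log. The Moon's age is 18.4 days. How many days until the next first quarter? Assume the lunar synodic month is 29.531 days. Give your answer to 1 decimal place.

18.5 days

First quarter is 0.25 of the way through the cycle: age 0.25 × 29.531 = 7.383 d.
This lunation's first quarter (7.383 d) has passed, so add one period: 36.914 − 18.4 = 18.514 days.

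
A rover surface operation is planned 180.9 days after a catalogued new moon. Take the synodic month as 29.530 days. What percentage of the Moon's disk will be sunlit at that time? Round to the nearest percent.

15%

180.9 d spans 6 complete synodic months (6 × 29.530 = 177.18 d) plus 3.72 d.
Elongation θ = 360° × 3.72/29.530 ≈ 45.4°.
Illuminated fraction = (1 − cos 45.4°)/2 = (1 − 0.703)/2 ≈ 0.149, so 15%.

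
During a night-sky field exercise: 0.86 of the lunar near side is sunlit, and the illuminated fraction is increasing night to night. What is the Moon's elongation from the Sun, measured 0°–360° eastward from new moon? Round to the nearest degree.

136°

From f = (1 − cos θ)/2: cos θ = 1 − 2×0.86 = -0.720; arccos → 136.1°.
Before full moon the principal value applies: θ = 136.1°.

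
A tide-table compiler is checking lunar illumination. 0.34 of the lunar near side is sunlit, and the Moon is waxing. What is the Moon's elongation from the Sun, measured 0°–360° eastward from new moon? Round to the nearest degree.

71°

Invert f = (1 − cos θ)/2 to get cos θ = 1 − 2(0.34) = 0.320, hence θ₀ = arccos 0.320 = 71.3°.
Before full moon the principal value applies: θ = 71.3°.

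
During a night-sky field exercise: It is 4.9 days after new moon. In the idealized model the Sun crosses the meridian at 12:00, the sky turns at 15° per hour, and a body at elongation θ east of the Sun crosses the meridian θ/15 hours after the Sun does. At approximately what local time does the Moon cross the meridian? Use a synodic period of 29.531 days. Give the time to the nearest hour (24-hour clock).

Phase angle: θ = 360°·(4.9 d)/(29.531 d) = 59.7°.
At 15° of sky rotation per hour, 59.7° corresponds to a 3.98 h lag.
12:00 + 3.98 h ≈ 15:59 → 16:00 to the nearest hour.

16:00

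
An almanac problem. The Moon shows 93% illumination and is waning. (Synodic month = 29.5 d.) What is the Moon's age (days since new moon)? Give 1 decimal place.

Invert f = (1 − cos θ)/2 to get cos θ = 1 − 2(0.93) = -0.860, hence θ₀ = arccos -0.860 = 149.3°.
Since the Moon is past full (waning), take the reflex angle: θ = 360° − 149.3° = 210.7°.
Age = 29.5 × 210.7°/360° ≈ 17.26 days.

17.3 days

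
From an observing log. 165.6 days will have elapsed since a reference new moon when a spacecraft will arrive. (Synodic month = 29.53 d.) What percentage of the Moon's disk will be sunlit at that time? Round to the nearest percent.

89%

165.6 d spans 5 complete synodic months (5 × 29.53 = 147.65 d) plus 17.95 d.
Phase angle: θ = 360°·(17.95 d)/(29.53 d) = 218.8°.
With cos θ = (-0.779), the lit fraction is (1 − (-0.779))/2 ≈ 0.890, so 89%.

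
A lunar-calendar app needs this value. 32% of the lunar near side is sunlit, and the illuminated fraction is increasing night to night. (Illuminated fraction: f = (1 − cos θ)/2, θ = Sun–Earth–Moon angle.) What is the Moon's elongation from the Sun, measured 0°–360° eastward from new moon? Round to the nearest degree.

69°

cos θ = 1 − 2f = 0.360, giving a principal value of 68.9°.
The Moon is waxing (0°–180°), so θ = 68.9° directly.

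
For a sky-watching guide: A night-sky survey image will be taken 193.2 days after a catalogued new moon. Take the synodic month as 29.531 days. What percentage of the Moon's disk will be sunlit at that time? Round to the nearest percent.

98%

Reduce mod P: 193.2 − 6×29.531 = 16.01 d into the current lunation.
The Moon has covered 16.01/29.531 of its cycle, so θ ≈ 360° × 16.01/29.531 = 195.2°.
With cos θ = (-0.965), the lit fraction is (1 − (-0.965))/2 ≈ 0.982, so 98%.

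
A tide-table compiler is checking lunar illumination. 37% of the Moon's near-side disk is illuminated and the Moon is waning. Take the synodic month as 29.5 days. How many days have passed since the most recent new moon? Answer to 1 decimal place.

Invert f = (1 − cos θ)/2 to get cos θ = 1 − 2(0.37) = 0.260, hence θ₀ = arccos 0.260 = 74.9°.
Since the Moon is past full (waning), take the reflex angle: θ = 360° − 74.9° = 285.1°.
Age = 29.5 × 285.1°/360° ≈ 23.36 days.

23.4 days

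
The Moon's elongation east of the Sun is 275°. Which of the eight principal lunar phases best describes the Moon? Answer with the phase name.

275° lies in the last quarter sector of the 8-phase cycle.

last quarter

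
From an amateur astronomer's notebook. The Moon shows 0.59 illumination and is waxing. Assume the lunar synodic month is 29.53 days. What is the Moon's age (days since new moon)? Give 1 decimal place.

cos θ = 1 − 2f = -0.180, giving a principal value of 100.4°.
The Moon is waxing (0°–180°), so θ = 100.4° directly.
Age = 29.53 × 100.4°/360° ≈ 8.23 days.

8.2 days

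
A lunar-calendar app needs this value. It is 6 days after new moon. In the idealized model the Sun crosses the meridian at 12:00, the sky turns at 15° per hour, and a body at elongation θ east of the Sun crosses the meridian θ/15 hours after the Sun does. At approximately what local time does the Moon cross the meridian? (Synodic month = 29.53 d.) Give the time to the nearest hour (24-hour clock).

Elongation θ = 360° × 6/29.53 ≈ 73.1°.
At 15° of sky rotation per hour, 73.1° corresponds to a 4.88 h lag.
12:00 + 4.88 h ≈ 16:53 → 17:00 to the nearest hour.

17:00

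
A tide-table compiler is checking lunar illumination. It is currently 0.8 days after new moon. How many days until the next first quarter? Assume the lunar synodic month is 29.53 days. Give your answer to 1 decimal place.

First quarter occurs at elongation 90°, i.e. at age 29.53 × 90/360 = 7.383 d.
That is 7.383 − 0.8 = 6.583 days ahead.

6.6 days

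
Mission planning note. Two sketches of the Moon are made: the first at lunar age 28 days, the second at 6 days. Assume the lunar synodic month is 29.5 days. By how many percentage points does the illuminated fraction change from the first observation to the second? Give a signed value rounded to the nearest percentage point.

θ₁ = 360° × 28/29.5 = 341.7°, f₁ = (1 − cos θ₁)/2 = 0.025.
θ₂ = 360° × 6/29.5 = 73.2°, f₂ = (1 − cos θ₂)/2 = 0.356.
Change = f₂ − f₁ = +0.330 → +33 percentage points.

+33 pp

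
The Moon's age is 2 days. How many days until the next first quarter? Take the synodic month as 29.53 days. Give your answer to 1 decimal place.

First quarter is 0.25 of the way through the cycle: age 0.25 × 29.53 = 7.383 d.
So 5.383 days remain (7.383 − 2).

5.4 days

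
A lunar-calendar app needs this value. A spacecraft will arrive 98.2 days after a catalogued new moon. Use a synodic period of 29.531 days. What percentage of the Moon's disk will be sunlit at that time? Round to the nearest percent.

73%

Reduce mod P: 98.2 − 3×29.531 = 9.61 d into the current lunation.
The Moon has covered 9.61/29.531 of its cycle, so θ ≈ 360° × 9.61/29.531 = 117.1°.
With cos θ = (-0.456), the lit fraction is (1 − (-0.456))/2 ≈ 0.728, so 73%.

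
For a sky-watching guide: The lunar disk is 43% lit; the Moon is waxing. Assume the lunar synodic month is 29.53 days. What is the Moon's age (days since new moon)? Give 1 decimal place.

6.7 days

Invert f = (1 − cos θ)/2 to get cos θ = 1 − 2(0.43) = 0.140, hence θ₀ = arccos 0.140 = 82.0°.
Waxing ⇒ before full, so θ = 82.0°.
That fraction of the synodic month is 82.0/360 × 29.53 d ≈ 6.72 d.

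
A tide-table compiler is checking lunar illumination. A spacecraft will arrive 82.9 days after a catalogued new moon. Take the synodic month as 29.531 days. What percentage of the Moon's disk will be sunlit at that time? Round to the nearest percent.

32%

Reduce mod P: 82.9 − 2×29.531 = 23.84 d into the current lunation.
Elongation θ = 360° × 23.84/29.531 ≈ 290.6°.
Illuminated fraction = (1 − cos 290.6°)/2 = (1 − 0.352)/2 ≈ 0.324, so 32%.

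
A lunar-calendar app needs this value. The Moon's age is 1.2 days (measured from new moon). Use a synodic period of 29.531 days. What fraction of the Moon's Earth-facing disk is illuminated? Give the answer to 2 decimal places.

Elongation θ = 360° × 1.2/29.531 ≈ 14.6°.
With cos θ = 0.968, the lit fraction is (1 − 0.968)/2 ≈ 0.016.

0.02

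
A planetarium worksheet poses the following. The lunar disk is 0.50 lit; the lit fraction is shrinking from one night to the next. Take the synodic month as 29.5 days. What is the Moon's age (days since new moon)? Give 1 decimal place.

Invert f = (1 − cos θ)/2 to get cos θ = 1 − 2(0.50) = 0.000, hence θ₀ = arccos 0.000 = 90.0°.
Since the Moon is past full (waning), take the reflex angle: θ = 360° − 90.0° = 270.0°.
That fraction of the synodic month is 270.0/360 × 29.5 d ≈ 22.12 d.

22.1 days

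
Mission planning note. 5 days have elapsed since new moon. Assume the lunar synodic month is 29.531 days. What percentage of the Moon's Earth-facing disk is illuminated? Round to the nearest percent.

The Moon has covered 5/29.531 of its cycle, so θ ≈ 360° × 5/29.531 = 61.0°.
With cos θ = 0.486, the lit fraction is (1 − 0.486)/2 ≈ 0.257, so 26%.

26%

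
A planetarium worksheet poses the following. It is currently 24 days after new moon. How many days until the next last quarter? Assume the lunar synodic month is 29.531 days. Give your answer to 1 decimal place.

27.7 days

Last quarter is 0.75 of the way through the cycle: age 0.75 × 29.531 = 22.148 d.
Already past this cycle's last quarter; the next is at 22.148 + 29.531 = 51.679 d, so 51.679 − 24 = 27.679 days.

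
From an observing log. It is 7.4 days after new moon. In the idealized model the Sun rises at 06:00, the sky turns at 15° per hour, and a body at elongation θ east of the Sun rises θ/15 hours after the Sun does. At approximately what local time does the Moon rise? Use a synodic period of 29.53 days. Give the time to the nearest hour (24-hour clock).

Elongation θ = 360° × 7.4/29.53 ≈ 90.2°.
At 15° of sky rotation per hour, 90.2° corresponds to a 6.01 h lag.
06:00 + 6.01 h ≈ 12:01 → 12:00 to the nearest hour.

12:00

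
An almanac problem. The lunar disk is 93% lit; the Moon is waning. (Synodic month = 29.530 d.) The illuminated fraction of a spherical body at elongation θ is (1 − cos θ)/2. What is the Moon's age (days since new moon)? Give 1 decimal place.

17.3 days

cos θ = 1 − 2f = -0.860, giving a principal value of 149.3°.
Waning ⇒ past full, so θ = 360° − 149.3° = 210.7°.
That fraction of the synodic month is 210.7/360 × 29.530 d ≈ 17.28 d.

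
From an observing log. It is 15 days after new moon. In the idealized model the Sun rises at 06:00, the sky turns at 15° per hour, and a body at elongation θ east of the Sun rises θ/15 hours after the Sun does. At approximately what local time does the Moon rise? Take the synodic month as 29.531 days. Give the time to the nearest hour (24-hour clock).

18:00

Elongation θ = 360° × 15/29.531 ≈ 182.9°.
The Moon trails the Sun by θ/15 = 182.9/15 ≈ 12.19 hours.
06:00 + 12.19 h ≈ 18:11 → 18:00 to the nearest hour.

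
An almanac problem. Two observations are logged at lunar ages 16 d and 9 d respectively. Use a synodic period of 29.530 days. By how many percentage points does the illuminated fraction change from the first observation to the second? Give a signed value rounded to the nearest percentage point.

-31 percentage points

θ₁ = 360° × 16/29.530 = 195.1°, f₁ = (1 − cos θ₁)/2 = 0.983.
θ₂ = 360° × 9/29.530 = 109.7°, f₂ = (1 − cos θ₂)/2 = 0.669.
Change = f₂ − f₁ = -0.314 → -31 percentage points.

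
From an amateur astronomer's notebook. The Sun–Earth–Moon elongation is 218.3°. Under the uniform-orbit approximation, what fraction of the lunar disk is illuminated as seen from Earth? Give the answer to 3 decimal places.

Half-versine of 218.3°: (1 − (-0.785))/2 = 0.892.

0.892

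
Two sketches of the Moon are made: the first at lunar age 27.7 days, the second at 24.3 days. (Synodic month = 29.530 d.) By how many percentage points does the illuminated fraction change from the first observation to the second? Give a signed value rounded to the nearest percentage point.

+24 percentage points

First observation: θ = 360°·27.7/29.530 = 337.7°, so f = 0.037.
Second observation: θ = 296.2°, f = 0.279.
Δf = 0.279 − 0.037 = +0.241, i.e. +24 pp.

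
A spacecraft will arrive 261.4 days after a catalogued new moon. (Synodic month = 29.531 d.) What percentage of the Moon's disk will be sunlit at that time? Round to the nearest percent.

20%

Reduce mod P: 261.4 − 8×29.531 = 25.15 d into the current lunation.
The Moon has covered 25.15/29.531 of its cycle, so θ ≈ 360° × 25.15/29.531 = 306.6°.
Illuminated fraction = (1 − cos 306.6°)/2 = (1 − 0.596)/2 ≈ 0.202, so 20%.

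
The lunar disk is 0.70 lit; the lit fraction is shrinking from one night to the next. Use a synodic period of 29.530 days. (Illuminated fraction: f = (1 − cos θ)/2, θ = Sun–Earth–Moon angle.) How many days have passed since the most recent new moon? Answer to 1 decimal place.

20.2 days

From f = (1 − cos θ)/2: cos θ = 1 − 2×0.70 = -0.400; arccos → 113.6°.
Waning ⇒ past full, so θ = 360° − 113.6° = 246.4°.
Age = 29.530 × 246.4°/360° ≈ 20.21 days.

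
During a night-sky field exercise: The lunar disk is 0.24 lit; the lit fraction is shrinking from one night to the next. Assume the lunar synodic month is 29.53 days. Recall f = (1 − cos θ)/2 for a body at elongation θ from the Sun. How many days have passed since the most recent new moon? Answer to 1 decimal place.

24.7 days

cos θ = 1 − 2f = 0.520, giving a principal value of 58.7°.
Waning ⇒ past full, so θ = 360° − 58.7° = 301.3°.
Age = 29.53 × 301.3°/360° ≈ 24.72 days.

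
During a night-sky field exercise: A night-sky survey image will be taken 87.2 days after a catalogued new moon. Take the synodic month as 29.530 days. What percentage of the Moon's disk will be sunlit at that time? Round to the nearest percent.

87.2 d spans 2 complete synodic months (2 × 29.530 = 59.06 d) plus 28.14 d.
Phase angle: θ = 360°·(28.14 d)/(29.530 d) = 343.1°.
cos 343.1° = 0.957, so f = (1 − 0.957)/2 = 0.022, so 2%.

2%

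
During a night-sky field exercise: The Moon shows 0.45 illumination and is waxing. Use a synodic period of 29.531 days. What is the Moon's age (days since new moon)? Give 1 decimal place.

cos θ = 1 − 2f = 0.100, giving a principal value of 84.3°.
Before full moon the principal value applies: θ = 84.3°.
That fraction of the synodic month is 84.3/360 × 29.531 d ≈ 6.91 d.

6.9 days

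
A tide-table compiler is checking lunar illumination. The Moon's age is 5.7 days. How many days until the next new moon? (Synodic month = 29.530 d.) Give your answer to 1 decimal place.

The next new moon completes the synodic month: 29.530 − 5.7 = 23.830 days.

23.8 days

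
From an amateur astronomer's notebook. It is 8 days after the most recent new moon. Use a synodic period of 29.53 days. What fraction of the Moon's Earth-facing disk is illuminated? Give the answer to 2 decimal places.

Elongation θ = 360° × 8/29.53 ≈ 97.5°.
Illuminated fraction = (1 − cos 97.5°)/2 = (1 − (-0.131))/2 ≈ 0.566.

0.57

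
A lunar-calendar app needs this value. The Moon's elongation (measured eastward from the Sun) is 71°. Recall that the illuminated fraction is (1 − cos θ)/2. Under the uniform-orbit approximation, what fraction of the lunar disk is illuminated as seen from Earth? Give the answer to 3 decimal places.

f = (1 − cos 71°)/2 = (1 − 0.326)/2 ≈ 0.337.

0.337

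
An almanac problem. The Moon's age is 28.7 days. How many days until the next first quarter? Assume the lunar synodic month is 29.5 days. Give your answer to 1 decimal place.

First quarter is 0.25 of the way through the cycle: age 0.25 × 29.5 = 7.375 d.
Already past this cycle's first quarter; the next is at 7.375 + 29.5 = 36.875 d, so 36.875 − 28.7 = 8.175 days.

8.2 days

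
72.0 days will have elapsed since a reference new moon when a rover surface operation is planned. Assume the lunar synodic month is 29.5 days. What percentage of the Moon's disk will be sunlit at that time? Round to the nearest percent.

Reduce mod P: 72.0 − 2×29.5 = 13.00 d into the current lunation.
Phase angle: θ = 360°·(13.00 d)/(29.5 d) = 158.6°.
Illuminated fraction = (1 − cos 158.6°)/2 = (1 − (-0.931))/2 ≈ 0.966, so 97%.

97%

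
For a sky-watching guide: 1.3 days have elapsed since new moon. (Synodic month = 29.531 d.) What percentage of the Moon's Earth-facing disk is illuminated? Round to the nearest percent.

2%

Phase angle: θ = 360°·(1.3 d)/(29.531 d) = 15.8°.
Illuminated fraction = (1 − cos 15.8°)/2 = (1 − 0.962)/2 ≈ 0.019, so 2%.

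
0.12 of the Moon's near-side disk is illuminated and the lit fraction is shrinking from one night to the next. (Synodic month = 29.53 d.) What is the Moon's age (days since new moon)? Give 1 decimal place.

26.2 days

From f = (1 − cos θ)/2: cos θ = 1 − 2×0.12 = 0.760; arccos → 40.5°.
Since the Moon is past full (waning), take the reflex angle: θ = 360° − 40.5° = 319.5°.
At 360°/29.53 d per day, 319.5° corresponds to 26.20 days.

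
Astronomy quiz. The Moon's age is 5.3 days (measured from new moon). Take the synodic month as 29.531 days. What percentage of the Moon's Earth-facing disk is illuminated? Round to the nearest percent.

29%

Elongation θ = 360° × 5.3/29.531 ≈ 64.6°.
With cos θ = 0.429, the lit fraction is (1 − 0.429)/2 ≈ 0.286, so 29%.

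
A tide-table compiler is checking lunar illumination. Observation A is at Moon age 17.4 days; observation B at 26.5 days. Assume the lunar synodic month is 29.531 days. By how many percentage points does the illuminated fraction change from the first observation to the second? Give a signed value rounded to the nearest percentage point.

-82 pp

θ₁ = 360° × 17.4/29.531 = 212.1°, f₁ = (1 − cos θ₁)/2 = 0.923.
θ₂ = 360° × 26.5/29.531 = 323.1°, f₂ = (1 − cos θ₂)/2 = 0.100.
Change = f₂ − f₁ = -0.823 → -82 percentage points.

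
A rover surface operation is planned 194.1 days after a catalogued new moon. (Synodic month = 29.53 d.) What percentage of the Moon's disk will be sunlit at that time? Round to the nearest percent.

95%

Reduce mod P: 194.1 − 6×29.53 = 16.92 d into the current lunation.
The Moon has covered 16.92/29.53 of its cycle, so θ ≈ 360° × 16.92/29.53 = 206.3°.
cos 206.3° = (-0.897), so f = (1 − (-0.897))/2 = 0.948, so 95%.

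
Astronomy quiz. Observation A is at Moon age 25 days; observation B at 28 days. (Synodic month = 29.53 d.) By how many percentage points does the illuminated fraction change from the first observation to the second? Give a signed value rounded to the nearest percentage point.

θ₁ = 360° × 25/29.53 = 304.8°, f₁ = (1 − cos θ₁)/2 = 0.215.
θ₂ = 360° × 28/29.53 = 341.3°, f₂ = (1 − cos θ₂)/2 = 0.026.
Change = f₂ − f₁ = -0.189 → -19 percentage points.

-19 percentage points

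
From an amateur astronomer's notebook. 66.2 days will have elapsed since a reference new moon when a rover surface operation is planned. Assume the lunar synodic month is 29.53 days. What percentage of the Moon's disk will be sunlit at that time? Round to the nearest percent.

66.2/29.53 = 2.242 lunations, so 2 complete cycles and 7.14 d into the next.
Phase angle: θ = 360°·(7.14 d)/(29.53 d) = 87.0°.
With cos θ = 0.052, the lit fraction is (1 − 0.052)/2 ≈ 0.474, so 47%.

47%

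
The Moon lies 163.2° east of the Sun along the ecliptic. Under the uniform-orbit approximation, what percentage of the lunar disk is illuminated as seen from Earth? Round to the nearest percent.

cos 163.2° = (-0.957), so f = (1 − (-0.957))/2 = 0.979, i.e. 98%.

98%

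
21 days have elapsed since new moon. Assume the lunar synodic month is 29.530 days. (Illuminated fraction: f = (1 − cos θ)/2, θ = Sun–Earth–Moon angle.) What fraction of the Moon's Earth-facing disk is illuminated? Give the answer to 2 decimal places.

0.62

The Moon has covered 21/29.530 of its cycle, so θ ≈ 360° × 21/29.530 = 256.0°.
With cos θ = (-0.242), the lit fraction is (1 − (-0.242))/2 ≈ 0.621.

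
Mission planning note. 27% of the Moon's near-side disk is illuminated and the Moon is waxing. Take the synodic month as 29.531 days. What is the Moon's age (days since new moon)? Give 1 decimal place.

5.1 days

Invert f = (1 − cos θ)/2 to get cos θ = 1 − 2(0.27) = 0.460, hence θ₀ = arccos 0.460 = 62.6°.
Waxing ⇒ before full, so θ = 62.6°.
Age = 29.531 × 62.6°/360° ≈ 5.14 days.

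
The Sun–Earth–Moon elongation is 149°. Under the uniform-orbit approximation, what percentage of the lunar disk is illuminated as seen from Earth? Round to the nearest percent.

93%

cos 149° = (-0.857), so f = (1 − (-0.857))/2 = 0.929, i.e. 93%.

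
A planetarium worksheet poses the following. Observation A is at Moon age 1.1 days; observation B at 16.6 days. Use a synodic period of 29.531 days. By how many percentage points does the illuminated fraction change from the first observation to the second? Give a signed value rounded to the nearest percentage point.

θ₁ = 360° × 1.1/29.531 = 13.4°, f₁ = (1 − cos θ₁)/2 = 0.014.
θ₂ = 360° × 16.6/29.531 = 202.4°, f₂ = (1 − cos θ₂)/2 = 0.962.
Change = f₂ − f₁ = +0.949 → +95 percentage points.

+95 percentage points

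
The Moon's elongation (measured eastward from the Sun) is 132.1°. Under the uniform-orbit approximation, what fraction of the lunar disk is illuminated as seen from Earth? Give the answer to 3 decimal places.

0.835

cos 132.1° = (-0.670), so f = (1 − (-0.670))/2 = 0.835.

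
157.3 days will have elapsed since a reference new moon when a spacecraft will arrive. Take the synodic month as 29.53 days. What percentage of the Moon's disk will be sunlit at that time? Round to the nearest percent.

73%

157.3 d spans 5 complete synodic months (5 × 29.53 = 147.65 d) plus 9.65 d.
The Moon has covered 9.65/29.53 of its cycle, so θ ≈ 360° × 9.65/29.53 = 117.6°.
With cos θ = (-0.464), the lit fraction is (1 − (-0.464))/2 ≈ 0.732, so 73%.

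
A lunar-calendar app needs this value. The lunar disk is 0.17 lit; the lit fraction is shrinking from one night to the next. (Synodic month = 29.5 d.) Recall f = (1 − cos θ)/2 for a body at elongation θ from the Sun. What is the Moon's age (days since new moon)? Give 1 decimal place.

25.5 days

From f = (1 − cos θ)/2: cos θ = 1 − 2×0.17 = 0.660; arccos → 48.7°.
Waning ⇒ past full, so θ = 360° − 48.7° = 311.3°.
That fraction of the synodic month is 311.3/360 × 29.5 d ≈ 25.51 d.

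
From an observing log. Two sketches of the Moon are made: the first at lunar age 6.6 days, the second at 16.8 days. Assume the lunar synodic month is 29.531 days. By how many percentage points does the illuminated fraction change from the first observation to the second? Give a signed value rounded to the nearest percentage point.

+54 pp

θ₁ = 360° × 6.6/29.531 = 80.5°, f₁ = (1 − cos θ₁)/2 = 0.417.
θ₂ = 360° × 16.8/29.531 = 204.8°, f₂ = (1 − cos θ₂)/2 = 0.954.
Change = f₂ − f₁ = +0.537 → +54 percentage points.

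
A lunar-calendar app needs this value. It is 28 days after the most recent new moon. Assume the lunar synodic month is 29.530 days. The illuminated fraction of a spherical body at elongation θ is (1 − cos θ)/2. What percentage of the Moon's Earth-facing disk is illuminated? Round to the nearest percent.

3%

Phase angle: θ = 360°·(28 d)/(29.530 d) = 341.3°.
cos 341.3° = 0.947, so f = (1 − 0.947)/2 = 0.026, so 3%.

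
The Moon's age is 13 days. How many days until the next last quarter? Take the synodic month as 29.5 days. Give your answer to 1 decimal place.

Last quarter occurs at elongation 270°, i.e. at age 29.5 × 270/360 = 22.125 d.
That is 22.125 − 13 = 9.125 days ahead.

9.1 days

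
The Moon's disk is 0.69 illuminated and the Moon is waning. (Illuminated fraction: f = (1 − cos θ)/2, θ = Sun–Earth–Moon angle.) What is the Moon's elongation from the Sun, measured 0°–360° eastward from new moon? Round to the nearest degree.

Invert f = (1 − cos θ)/2 to get cos θ = 1 − 2(0.69) = -0.380, hence θ₀ = arccos -0.380 = 112.3°.
Since the Moon is past full (waning), take the reflex angle: θ = 360° − 112.3° = 247.7°.

248°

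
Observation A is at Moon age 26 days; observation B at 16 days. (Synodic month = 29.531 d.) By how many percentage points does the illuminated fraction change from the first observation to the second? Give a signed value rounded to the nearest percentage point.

First observation: θ = 360°·26/29.531 = 317.0°, so f = 0.135.
Second observation: θ = 195.0°, f = 0.983.
Δf = 0.983 − 0.135 = +0.848, i.e. +85 pp.

+85 pp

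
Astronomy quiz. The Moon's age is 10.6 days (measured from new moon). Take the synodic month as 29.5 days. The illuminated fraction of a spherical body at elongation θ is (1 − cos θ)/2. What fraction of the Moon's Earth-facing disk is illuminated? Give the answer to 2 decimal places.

Phase angle: θ = 360°·(10.6 d)/(29.5 d) = 129.4°.
cos 129.4° = (-0.634), so f = (1 − (-0.634))/2 = 0.817.

0.82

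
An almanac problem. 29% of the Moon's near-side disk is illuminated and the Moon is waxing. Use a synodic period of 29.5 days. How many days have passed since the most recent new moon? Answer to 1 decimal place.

5.3 days

Invert f = (1 − cos θ)/2 to get cos θ = 1 − 2(0.29) = 0.420, hence θ₀ = arccos 0.420 = 65.2°.
Waxing ⇒ before full, so θ = 65.2°.
That fraction of the synodic month is 65.2/360 × 29.5 d ≈ 5.34 d.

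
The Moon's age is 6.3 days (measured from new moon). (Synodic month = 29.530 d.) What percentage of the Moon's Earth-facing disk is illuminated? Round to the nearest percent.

39%

Phase angle: θ = 360°·(6.3 d)/(29.530 d) = 76.8°.
With cos θ = 0.228, the lit fraction is (1 − 0.228)/2 ≈ 0.386, so 39%.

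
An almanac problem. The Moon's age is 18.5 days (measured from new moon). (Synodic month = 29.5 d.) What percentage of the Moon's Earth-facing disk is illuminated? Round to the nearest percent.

85%

Phase angle: θ = 360°·(18.5 d)/(29.5 d) = 225.8°.
Illuminated fraction = (1 − cos 225.8°)/2 = (1 − (-0.698))/2 ≈ 0.849, so 85%.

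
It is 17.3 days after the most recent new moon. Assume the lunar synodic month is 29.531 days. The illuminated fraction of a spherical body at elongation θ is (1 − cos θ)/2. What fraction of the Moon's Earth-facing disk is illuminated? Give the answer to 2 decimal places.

0.93

The Moon has covered 17.3/29.531 of its cycle, so θ ≈ 360° × 17.3/29.531 = 210.9°.
Illuminated fraction = (1 − cos 210.9°)/2 = (1 − (-0.858))/2 ≈ 0.929.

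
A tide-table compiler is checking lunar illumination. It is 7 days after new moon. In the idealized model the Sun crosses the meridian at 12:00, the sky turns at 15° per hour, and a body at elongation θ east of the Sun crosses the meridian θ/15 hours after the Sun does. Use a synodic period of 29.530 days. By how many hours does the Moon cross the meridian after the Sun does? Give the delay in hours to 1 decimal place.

The Moon has covered 7/29.530 of its cycle, so θ ≈ 360° × 7/29.530 = 85.3°.
At 15° of sky rotation per hour, 85.3° corresponds to a 5.69 h lag.
So the Moon crosses the meridian 5.69 h after the Sun.

5.7 h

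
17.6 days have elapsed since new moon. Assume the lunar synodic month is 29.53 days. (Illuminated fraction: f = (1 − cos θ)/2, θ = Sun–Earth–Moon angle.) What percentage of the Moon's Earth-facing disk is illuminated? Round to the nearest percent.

Elongation θ = 360° × 17.6/29.53 ≈ 214.6°.
With cos θ = (-0.824), the lit fraction is (1 − (-0.824))/2 ≈ 0.912, so 91%.

91%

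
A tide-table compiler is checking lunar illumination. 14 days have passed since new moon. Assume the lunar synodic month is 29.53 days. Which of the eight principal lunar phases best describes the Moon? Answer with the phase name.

At 14/29.53 of the cycle, θ ≈ 171° — the full moon range.

full moon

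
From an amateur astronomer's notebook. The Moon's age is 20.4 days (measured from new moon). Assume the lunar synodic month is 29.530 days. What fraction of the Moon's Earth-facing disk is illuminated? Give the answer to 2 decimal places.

Phase angle: θ = 360°·(20.4 d)/(29.530 d) = 248.7°.
With cos θ = (-0.363), the lit fraction is (1 − (-0.363))/2 ≈ 0.682.

0.68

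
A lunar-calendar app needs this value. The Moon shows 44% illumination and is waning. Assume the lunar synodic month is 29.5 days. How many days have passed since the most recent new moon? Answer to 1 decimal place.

22.7 days

Invert f = (1 − cos θ)/2 to get cos θ = 1 − 2(0.44) = 0.120, hence θ₀ = arccos 0.120 = 83.1°.
A waning Moon lies in 180°–360°, so θ = 360° − 83.1° = 276.9°.
That fraction of the synodic month is 276.9/360 × 29.5 d ≈ 22.69 d.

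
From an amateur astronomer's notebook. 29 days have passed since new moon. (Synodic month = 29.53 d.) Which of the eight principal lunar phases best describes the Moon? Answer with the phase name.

new moon

θ ≈ 360° × 29/29.53 = 354°, which falls in the new moon sector.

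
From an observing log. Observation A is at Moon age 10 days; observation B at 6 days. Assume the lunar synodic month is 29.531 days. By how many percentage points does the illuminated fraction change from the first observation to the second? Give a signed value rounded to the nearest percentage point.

First observation: θ = 360°·10/29.531 = 121.9°, so f = 0.764.
Second observation: θ = 73.1°, f = 0.355.
Δf = 0.355 − 0.764 = -0.409, i.e. -41 pp.

-41 percentage points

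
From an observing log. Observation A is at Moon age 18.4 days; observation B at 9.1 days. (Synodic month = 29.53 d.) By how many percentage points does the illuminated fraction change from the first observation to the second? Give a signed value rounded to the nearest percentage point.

-18 percentage points

First observation: θ = 360°·18.4/29.53 = 224.3°, so f = 0.858.
Second observation: θ = 110.9°, f = 0.679.
Δf = 0.679 − 0.858 = -0.179, i.e. -18 pp.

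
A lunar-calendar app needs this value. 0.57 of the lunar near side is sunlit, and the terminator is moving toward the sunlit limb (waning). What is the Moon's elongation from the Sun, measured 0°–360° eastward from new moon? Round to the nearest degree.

From f = (1 − cos θ)/2: cos θ = 1 − 2×0.57 = -0.140; arccos → 98.0°.
Since the Moon is past full (waning), take the reflex angle: θ = 360° − 98.0° = 262.0°.

262°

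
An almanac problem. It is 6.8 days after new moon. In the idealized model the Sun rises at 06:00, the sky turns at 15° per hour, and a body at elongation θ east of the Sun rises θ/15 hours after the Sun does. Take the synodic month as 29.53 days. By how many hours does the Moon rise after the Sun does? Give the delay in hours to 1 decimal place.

Phase angle: θ = 360°·(6.8 d)/(29.53 d) = 82.9°.
The Moon trails the Sun by θ/15 = 82.9/15 ≈ 5.53 hours.
So the Moon rises 5.53 h after the Sun.

5.5 h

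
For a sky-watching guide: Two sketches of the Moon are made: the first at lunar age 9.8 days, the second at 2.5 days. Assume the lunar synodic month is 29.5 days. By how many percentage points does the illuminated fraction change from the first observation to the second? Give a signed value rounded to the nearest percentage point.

-68 pp

θ₁ = 360° × 9.8/29.5 = 119.6°, f₁ = (1 − cos θ₁)/2 = 0.747.
θ₂ = 360° × 2.5/29.5 = 30.5°, f₂ = (1 − cos θ₂)/2 = 0.069.
Change = f₂ − f₁ = -0.678 → -68 percentage points.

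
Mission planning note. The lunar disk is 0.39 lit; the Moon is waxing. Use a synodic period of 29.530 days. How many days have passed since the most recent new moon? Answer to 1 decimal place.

cos θ = 1 − 2f = 0.220, giving a principal value of 77.3°.
The Moon is waxing (0°–180°), so θ = 77.3° directly.
At 360°/29.530 d per day, 77.3° corresponds to 6.34 days.

6.3 days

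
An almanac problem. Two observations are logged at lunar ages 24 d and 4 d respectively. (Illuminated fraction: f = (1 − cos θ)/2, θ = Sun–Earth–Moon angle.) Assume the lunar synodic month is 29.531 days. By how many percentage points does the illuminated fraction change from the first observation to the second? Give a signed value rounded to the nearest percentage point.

First observation: θ = 360°·24/29.531 = 292.6°, so f = 0.308.
Second observation: θ = 48.8°, f = 0.170.
Δf = 0.170 − 0.308 = -0.138, i.e. -14 pp.

-14 percentage points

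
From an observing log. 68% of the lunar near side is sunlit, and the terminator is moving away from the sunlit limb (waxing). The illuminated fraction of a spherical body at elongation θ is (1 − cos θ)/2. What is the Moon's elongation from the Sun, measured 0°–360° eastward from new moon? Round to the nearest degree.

cos θ = 1 − 2f = -0.360, giving a principal value of 111.1°.
The Moon is waxing (0°–180°), so θ = 111.1° directly.

111°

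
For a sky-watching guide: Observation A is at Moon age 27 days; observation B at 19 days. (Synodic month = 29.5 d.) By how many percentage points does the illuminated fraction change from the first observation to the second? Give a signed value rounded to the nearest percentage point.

θ₁ = 360° × 27/29.5 = 329.5°, f₁ = (1 − cos θ₁)/2 = 0.069.
θ₂ = 360° × 19/29.5 = 231.9°, f₂ = (1 − cos θ₂)/2 = 0.809.
Change = f₂ − f₁ = +0.740 → +74 percentage points.

+74 pp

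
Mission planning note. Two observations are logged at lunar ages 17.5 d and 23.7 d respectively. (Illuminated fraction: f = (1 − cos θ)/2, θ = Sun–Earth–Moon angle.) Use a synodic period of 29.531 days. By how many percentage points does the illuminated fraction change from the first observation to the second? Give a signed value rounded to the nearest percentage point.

-58 pp

First observation: θ = 360°·17.5/29.531 = 213.3°, so f = 0.918.
Second observation: θ = 288.9°, f = 0.338.
Δf = 0.338 − 0.918 = -0.580, i.e. -58 pp.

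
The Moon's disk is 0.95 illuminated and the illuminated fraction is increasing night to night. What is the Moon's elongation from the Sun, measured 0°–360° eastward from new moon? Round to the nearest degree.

154°

Invert f = (1 − cos θ)/2 to get cos θ = 1 − 2(0.95) = -0.900, hence θ₀ = arccos -0.900 = 154.2°.
Waxing ⇒ before full, so θ = 154.2°.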